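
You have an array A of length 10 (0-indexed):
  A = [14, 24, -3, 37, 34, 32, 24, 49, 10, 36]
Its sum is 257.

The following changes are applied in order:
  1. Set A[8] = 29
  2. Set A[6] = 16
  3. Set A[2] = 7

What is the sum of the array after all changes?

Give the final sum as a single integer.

Initial sum: 257
Change 1: A[8] 10 -> 29, delta = 19, sum = 276
Change 2: A[6] 24 -> 16, delta = -8, sum = 268
Change 3: A[2] -3 -> 7, delta = 10, sum = 278

Answer: 278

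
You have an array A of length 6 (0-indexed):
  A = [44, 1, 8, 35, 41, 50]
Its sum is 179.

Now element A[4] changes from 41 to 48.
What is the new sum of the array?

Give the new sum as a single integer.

Old value at index 4: 41
New value at index 4: 48
Delta = 48 - 41 = 7
New sum = old_sum + delta = 179 + (7) = 186

Answer: 186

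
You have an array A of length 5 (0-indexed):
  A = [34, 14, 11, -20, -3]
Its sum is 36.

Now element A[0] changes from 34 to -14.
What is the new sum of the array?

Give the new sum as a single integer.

Answer: -12

Derivation:
Old value at index 0: 34
New value at index 0: -14
Delta = -14 - 34 = -48
New sum = old_sum + delta = 36 + (-48) = -12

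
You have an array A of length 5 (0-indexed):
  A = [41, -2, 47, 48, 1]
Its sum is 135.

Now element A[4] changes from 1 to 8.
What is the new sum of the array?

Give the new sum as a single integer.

Old value at index 4: 1
New value at index 4: 8
Delta = 8 - 1 = 7
New sum = old_sum + delta = 135 + (7) = 142

Answer: 142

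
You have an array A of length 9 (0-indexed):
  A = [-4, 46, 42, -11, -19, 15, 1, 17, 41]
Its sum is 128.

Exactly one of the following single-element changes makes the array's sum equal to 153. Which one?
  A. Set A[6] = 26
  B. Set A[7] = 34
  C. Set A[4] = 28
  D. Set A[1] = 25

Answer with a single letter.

Option A: A[6] 1->26, delta=25, new_sum=128+(25)=153 <-- matches target
Option B: A[7] 17->34, delta=17, new_sum=128+(17)=145
Option C: A[4] -19->28, delta=47, new_sum=128+(47)=175
Option D: A[1] 46->25, delta=-21, new_sum=128+(-21)=107

Answer: A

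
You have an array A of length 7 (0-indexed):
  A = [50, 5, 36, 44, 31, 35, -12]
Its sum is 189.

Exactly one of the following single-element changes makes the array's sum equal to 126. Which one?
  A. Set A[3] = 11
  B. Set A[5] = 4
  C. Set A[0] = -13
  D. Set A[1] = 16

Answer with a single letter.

Answer: C

Derivation:
Option A: A[3] 44->11, delta=-33, new_sum=189+(-33)=156
Option B: A[5] 35->4, delta=-31, new_sum=189+(-31)=158
Option C: A[0] 50->-13, delta=-63, new_sum=189+(-63)=126 <-- matches target
Option D: A[1] 5->16, delta=11, new_sum=189+(11)=200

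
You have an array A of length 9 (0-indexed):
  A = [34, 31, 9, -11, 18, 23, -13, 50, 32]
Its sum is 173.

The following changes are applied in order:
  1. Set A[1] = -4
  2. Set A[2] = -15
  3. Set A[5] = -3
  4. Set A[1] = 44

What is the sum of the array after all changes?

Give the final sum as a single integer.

Answer: 136

Derivation:
Initial sum: 173
Change 1: A[1] 31 -> -4, delta = -35, sum = 138
Change 2: A[2] 9 -> -15, delta = -24, sum = 114
Change 3: A[5] 23 -> -3, delta = -26, sum = 88
Change 4: A[1] -4 -> 44, delta = 48, sum = 136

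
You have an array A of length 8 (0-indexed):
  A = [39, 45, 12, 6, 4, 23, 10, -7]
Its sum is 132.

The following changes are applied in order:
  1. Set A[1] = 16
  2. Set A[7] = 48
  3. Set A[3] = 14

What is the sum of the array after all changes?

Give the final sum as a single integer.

Initial sum: 132
Change 1: A[1] 45 -> 16, delta = -29, sum = 103
Change 2: A[7] -7 -> 48, delta = 55, sum = 158
Change 3: A[3] 6 -> 14, delta = 8, sum = 166

Answer: 166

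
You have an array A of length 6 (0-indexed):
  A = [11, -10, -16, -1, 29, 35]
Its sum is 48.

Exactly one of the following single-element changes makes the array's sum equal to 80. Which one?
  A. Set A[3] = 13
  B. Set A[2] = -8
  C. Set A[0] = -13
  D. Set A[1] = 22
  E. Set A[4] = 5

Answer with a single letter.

Answer: D

Derivation:
Option A: A[3] -1->13, delta=14, new_sum=48+(14)=62
Option B: A[2] -16->-8, delta=8, new_sum=48+(8)=56
Option C: A[0] 11->-13, delta=-24, new_sum=48+(-24)=24
Option D: A[1] -10->22, delta=32, new_sum=48+(32)=80 <-- matches target
Option E: A[4] 29->5, delta=-24, new_sum=48+(-24)=24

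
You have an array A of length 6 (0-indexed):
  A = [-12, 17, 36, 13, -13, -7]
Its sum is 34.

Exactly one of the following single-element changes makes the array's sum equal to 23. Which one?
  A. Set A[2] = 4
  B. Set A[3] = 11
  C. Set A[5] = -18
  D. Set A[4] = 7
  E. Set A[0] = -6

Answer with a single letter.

Option A: A[2] 36->4, delta=-32, new_sum=34+(-32)=2
Option B: A[3] 13->11, delta=-2, new_sum=34+(-2)=32
Option C: A[5] -7->-18, delta=-11, new_sum=34+(-11)=23 <-- matches target
Option D: A[4] -13->7, delta=20, new_sum=34+(20)=54
Option E: A[0] -12->-6, delta=6, new_sum=34+(6)=40

Answer: C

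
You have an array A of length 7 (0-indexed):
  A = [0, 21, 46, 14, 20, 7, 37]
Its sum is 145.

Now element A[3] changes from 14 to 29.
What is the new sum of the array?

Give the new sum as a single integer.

Answer: 160

Derivation:
Old value at index 3: 14
New value at index 3: 29
Delta = 29 - 14 = 15
New sum = old_sum + delta = 145 + (15) = 160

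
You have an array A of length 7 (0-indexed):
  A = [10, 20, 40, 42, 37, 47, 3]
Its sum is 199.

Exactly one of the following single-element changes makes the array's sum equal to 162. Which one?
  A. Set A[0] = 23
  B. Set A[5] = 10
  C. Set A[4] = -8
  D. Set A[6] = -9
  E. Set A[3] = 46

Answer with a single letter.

Option A: A[0] 10->23, delta=13, new_sum=199+(13)=212
Option B: A[5] 47->10, delta=-37, new_sum=199+(-37)=162 <-- matches target
Option C: A[4] 37->-8, delta=-45, new_sum=199+(-45)=154
Option D: A[6] 3->-9, delta=-12, new_sum=199+(-12)=187
Option E: A[3] 42->46, delta=4, new_sum=199+(4)=203

Answer: B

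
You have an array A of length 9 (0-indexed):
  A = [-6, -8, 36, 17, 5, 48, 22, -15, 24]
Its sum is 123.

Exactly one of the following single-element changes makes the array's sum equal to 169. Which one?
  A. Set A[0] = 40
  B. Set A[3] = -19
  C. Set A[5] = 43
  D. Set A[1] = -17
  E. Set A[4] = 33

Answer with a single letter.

Answer: A

Derivation:
Option A: A[0] -6->40, delta=46, new_sum=123+(46)=169 <-- matches target
Option B: A[3] 17->-19, delta=-36, new_sum=123+(-36)=87
Option C: A[5] 48->43, delta=-5, new_sum=123+(-5)=118
Option D: A[1] -8->-17, delta=-9, new_sum=123+(-9)=114
Option E: A[4] 5->33, delta=28, new_sum=123+(28)=151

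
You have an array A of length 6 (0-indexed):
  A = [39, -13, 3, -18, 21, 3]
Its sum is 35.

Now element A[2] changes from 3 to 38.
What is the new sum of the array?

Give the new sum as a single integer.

Old value at index 2: 3
New value at index 2: 38
Delta = 38 - 3 = 35
New sum = old_sum + delta = 35 + (35) = 70

Answer: 70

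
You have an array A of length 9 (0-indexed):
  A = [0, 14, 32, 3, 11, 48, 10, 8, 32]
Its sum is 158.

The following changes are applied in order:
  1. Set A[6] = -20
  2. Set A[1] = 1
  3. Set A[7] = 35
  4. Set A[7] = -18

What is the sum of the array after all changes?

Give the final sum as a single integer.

Initial sum: 158
Change 1: A[6] 10 -> -20, delta = -30, sum = 128
Change 2: A[1] 14 -> 1, delta = -13, sum = 115
Change 3: A[7] 8 -> 35, delta = 27, sum = 142
Change 4: A[7] 35 -> -18, delta = -53, sum = 89

Answer: 89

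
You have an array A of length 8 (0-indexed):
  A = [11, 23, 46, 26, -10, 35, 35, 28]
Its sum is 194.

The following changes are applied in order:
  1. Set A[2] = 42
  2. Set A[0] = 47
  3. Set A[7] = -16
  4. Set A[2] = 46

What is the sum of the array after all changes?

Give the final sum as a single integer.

Initial sum: 194
Change 1: A[2] 46 -> 42, delta = -4, sum = 190
Change 2: A[0] 11 -> 47, delta = 36, sum = 226
Change 3: A[7] 28 -> -16, delta = -44, sum = 182
Change 4: A[2] 42 -> 46, delta = 4, sum = 186

Answer: 186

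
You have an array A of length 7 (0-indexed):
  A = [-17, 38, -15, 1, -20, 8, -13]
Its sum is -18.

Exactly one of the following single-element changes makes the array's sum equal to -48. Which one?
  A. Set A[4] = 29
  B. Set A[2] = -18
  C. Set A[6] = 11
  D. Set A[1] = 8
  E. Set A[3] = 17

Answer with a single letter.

Option A: A[4] -20->29, delta=49, new_sum=-18+(49)=31
Option B: A[2] -15->-18, delta=-3, new_sum=-18+(-3)=-21
Option C: A[6] -13->11, delta=24, new_sum=-18+(24)=6
Option D: A[1] 38->8, delta=-30, new_sum=-18+(-30)=-48 <-- matches target
Option E: A[3] 1->17, delta=16, new_sum=-18+(16)=-2

Answer: D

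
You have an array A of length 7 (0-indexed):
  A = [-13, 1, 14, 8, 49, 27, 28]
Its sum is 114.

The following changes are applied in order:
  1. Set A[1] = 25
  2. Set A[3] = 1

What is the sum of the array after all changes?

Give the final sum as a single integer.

Initial sum: 114
Change 1: A[1] 1 -> 25, delta = 24, sum = 138
Change 2: A[3] 8 -> 1, delta = -7, sum = 131

Answer: 131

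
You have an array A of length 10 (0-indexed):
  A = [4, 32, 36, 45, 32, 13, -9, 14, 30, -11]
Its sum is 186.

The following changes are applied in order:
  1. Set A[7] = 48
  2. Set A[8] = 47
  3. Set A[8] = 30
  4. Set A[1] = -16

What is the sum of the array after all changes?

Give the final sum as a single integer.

Initial sum: 186
Change 1: A[7] 14 -> 48, delta = 34, sum = 220
Change 2: A[8] 30 -> 47, delta = 17, sum = 237
Change 3: A[8] 47 -> 30, delta = -17, sum = 220
Change 4: A[1] 32 -> -16, delta = -48, sum = 172

Answer: 172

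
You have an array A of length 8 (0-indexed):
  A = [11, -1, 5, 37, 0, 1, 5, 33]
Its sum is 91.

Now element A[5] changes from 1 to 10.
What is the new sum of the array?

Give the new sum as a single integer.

Answer: 100

Derivation:
Old value at index 5: 1
New value at index 5: 10
Delta = 10 - 1 = 9
New sum = old_sum + delta = 91 + (9) = 100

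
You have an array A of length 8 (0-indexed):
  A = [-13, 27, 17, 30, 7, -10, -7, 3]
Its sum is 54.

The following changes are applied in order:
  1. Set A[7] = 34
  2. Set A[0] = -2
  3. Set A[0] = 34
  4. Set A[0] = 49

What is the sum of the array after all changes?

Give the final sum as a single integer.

Answer: 147

Derivation:
Initial sum: 54
Change 1: A[7] 3 -> 34, delta = 31, sum = 85
Change 2: A[0] -13 -> -2, delta = 11, sum = 96
Change 3: A[0] -2 -> 34, delta = 36, sum = 132
Change 4: A[0] 34 -> 49, delta = 15, sum = 147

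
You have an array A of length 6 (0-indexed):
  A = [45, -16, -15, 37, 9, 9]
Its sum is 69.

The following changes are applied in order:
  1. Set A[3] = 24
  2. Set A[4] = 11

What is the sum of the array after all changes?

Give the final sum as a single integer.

Initial sum: 69
Change 1: A[3] 37 -> 24, delta = -13, sum = 56
Change 2: A[4] 9 -> 11, delta = 2, sum = 58

Answer: 58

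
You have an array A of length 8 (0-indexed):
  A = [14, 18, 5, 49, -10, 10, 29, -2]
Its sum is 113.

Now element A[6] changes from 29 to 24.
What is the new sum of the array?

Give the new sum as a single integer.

Old value at index 6: 29
New value at index 6: 24
Delta = 24 - 29 = -5
New sum = old_sum + delta = 113 + (-5) = 108

Answer: 108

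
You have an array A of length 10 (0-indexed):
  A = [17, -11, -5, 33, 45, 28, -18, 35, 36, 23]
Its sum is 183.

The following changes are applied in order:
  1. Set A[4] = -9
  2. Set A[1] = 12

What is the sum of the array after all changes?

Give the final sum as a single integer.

Answer: 152

Derivation:
Initial sum: 183
Change 1: A[4] 45 -> -9, delta = -54, sum = 129
Change 2: A[1] -11 -> 12, delta = 23, sum = 152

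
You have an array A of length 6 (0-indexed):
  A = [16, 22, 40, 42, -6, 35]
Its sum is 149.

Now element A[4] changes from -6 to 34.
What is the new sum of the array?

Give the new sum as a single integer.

Answer: 189

Derivation:
Old value at index 4: -6
New value at index 4: 34
Delta = 34 - -6 = 40
New sum = old_sum + delta = 149 + (40) = 189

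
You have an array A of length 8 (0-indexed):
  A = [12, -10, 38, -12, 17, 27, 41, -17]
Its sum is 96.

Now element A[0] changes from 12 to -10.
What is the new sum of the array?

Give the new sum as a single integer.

Answer: 74

Derivation:
Old value at index 0: 12
New value at index 0: -10
Delta = -10 - 12 = -22
New sum = old_sum + delta = 96 + (-22) = 74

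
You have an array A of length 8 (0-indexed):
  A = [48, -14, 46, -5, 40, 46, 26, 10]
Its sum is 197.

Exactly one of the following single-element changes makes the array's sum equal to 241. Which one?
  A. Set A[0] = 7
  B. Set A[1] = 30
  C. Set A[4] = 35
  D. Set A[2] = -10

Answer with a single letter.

Answer: B

Derivation:
Option A: A[0] 48->7, delta=-41, new_sum=197+(-41)=156
Option B: A[1] -14->30, delta=44, new_sum=197+(44)=241 <-- matches target
Option C: A[4] 40->35, delta=-5, new_sum=197+(-5)=192
Option D: A[2] 46->-10, delta=-56, new_sum=197+(-56)=141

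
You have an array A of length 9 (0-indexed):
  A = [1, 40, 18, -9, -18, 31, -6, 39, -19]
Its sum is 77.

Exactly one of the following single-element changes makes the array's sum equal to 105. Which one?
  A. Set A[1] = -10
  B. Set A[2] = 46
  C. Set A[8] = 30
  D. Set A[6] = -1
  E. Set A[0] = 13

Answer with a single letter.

Answer: B

Derivation:
Option A: A[1] 40->-10, delta=-50, new_sum=77+(-50)=27
Option B: A[2] 18->46, delta=28, new_sum=77+(28)=105 <-- matches target
Option C: A[8] -19->30, delta=49, new_sum=77+(49)=126
Option D: A[6] -6->-1, delta=5, new_sum=77+(5)=82
Option E: A[0] 1->13, delta=12, new_sum=77+(12)=89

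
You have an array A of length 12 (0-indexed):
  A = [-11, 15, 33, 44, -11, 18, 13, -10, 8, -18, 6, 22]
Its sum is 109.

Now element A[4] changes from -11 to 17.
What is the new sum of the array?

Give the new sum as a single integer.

Answer: 137

Derivation:
Old value at index 4: -11
New value at index 4: 17
Delta = 17 - -11 = 28
New sum = old_sum + delta = 109 + (28) = 137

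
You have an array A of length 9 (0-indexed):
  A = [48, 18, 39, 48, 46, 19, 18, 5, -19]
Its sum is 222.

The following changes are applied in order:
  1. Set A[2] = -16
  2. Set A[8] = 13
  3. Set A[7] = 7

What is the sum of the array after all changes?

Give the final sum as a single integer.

Initial sum: 222
Change 1: A[2] 39 -> -16, delta = -55, sum = 167
Change 2: A[8] -19 -> 13, delta = 32, sum = 199
Change 3: A[7] 5 -> 7, delta = 2, sum = 201

Answer: 201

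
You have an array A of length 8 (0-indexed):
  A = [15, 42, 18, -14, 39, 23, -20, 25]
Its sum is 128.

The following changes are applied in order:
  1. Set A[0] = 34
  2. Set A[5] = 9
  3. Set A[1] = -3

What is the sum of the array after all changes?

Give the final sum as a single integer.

Initial sum: 128
Change 1: A[0] 15 -> 34, delta = 19, sum = 147
Change 2: A[5] 23 -> 9, delta = -14, sum = 133
Change 3: A[1] 42 -> -3, delta = -45, sum = 88

Answer: 88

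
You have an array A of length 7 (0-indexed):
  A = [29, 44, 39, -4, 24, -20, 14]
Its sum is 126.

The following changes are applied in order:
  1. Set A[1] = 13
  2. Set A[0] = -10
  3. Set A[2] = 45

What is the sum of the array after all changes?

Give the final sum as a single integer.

Initial sum: 126
Change 1: A[1] 44 -> 13, delta = -31, sum = 95
Change 2: A[0] 29 -> -10, delta = -39, sum = 56
Change 3: A[2] 39 -> 45, delta = 6, sum = 62

Answer: 62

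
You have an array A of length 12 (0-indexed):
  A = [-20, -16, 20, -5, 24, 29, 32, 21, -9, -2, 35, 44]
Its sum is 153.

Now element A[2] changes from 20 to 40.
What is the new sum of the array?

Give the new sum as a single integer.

Answer: 173

Derivation:
Old value at index 2: 20
New value at index 2: 40
Delta = 40 - 20 = 20
New sum = old_sum + delta = 153 + (20) = 173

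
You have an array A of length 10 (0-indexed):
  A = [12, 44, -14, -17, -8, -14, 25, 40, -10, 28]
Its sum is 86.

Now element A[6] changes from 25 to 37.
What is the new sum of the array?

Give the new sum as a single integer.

Old value at index 6: 25
New value at index 6: 37
Delta = 37 - 25 = 12
New sum = old_sum + delta = 86 + (12) = 98

Answer: 98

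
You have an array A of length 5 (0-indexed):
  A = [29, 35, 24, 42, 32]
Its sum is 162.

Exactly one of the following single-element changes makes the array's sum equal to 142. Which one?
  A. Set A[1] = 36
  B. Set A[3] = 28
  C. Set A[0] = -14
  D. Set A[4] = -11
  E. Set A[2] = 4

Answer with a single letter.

Option A: A[1] 35->36, delta=1, new_sum=162+(1)=163
Option B: A[3] 42->28, delta=-14, new_sum=162+(-14)=148
Option C: A[0] 29->-14, delta=-43, new_sum=162+(-43)=119
Option D: A[4] 32->-11, delta=-43, new_sum=162+(-43)=119
Option E: A[2] 24->4, delta=-20, new_sum=162+(-20)=142 <-- matches target

Answer: E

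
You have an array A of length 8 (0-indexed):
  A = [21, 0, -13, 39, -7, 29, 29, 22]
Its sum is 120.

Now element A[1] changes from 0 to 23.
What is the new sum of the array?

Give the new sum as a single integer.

Old value at index 1: 0
New value at index 1: 23
Delta = 23 - 0 = 23
New sum = old_sum + delta = 120 + (23) = 143

Answer: 143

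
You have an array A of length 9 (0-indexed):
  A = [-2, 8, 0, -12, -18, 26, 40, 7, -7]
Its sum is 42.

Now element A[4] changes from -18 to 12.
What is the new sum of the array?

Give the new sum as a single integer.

Old value at index 4: -18
New value at index 4: 12
Delta = 12 - -18 = 30
New sum = old_sum + delta = 42 + (30) = 72

Answer: 72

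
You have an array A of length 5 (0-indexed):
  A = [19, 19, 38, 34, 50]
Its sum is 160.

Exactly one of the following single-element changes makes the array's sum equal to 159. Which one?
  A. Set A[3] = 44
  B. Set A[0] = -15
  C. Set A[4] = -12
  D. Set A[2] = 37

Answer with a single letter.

Answer: D

Derivation:
Option A: A[3] 34->44, delta=10, new_sum=160+(10)=170
Option B: A[0] 19->-15, delta=-34, new_sum=160+(-34)=126
Option C: A[4] 50->-12, delta=-62, new_sum=160+(-62)=98
Option D: A[2] 38->37, delta=-1, new_sum=160+(-1)=159 <-- matches target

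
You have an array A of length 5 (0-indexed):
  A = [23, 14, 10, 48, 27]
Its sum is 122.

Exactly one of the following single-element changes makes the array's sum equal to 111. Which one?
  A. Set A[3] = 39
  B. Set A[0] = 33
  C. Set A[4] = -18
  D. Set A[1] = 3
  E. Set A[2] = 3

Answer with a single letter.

Option A: A[3] 48->39, delta=-9, new_sum=122+(-9)=113
Option B: A[0] 23->33, delta=10, new_sum=122+(10)=132
Option C: A[4] 27->-18, delta=-45, new_sum=122+(-45)=77
Option D: A[1] 14->3, delta=-11, new_sum=122+(-11)=111 <-- matches target
Option E: A[2] 10->3, delta=-7, new_sum=122+(-7)=115

Answer: D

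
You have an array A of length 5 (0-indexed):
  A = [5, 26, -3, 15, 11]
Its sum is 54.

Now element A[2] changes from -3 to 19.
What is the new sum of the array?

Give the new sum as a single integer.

Old value at index 2: -3
New value at index 2: 19
Delta = 19 - -3 = 22
New sum = old_sum + delta = 54 + (22) = 76

Answer: 76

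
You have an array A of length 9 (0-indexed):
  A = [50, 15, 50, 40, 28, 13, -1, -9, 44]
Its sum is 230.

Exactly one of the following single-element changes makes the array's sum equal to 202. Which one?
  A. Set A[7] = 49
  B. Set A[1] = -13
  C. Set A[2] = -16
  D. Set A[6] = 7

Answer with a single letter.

Answer: B

Derivation:
Option A: A[7] -9->49, delta=58, new_sum=230+(58)=288
Option B: A[1] 15->-13, delta=-28, new_sum=230+(-28)=202 <-- matches target
Option C: A[2] 50->-16, delta=-66, new_sum=230+(-66)=164
Option D: A[6] -1->7, delta=8, new_sum=230+(8)=238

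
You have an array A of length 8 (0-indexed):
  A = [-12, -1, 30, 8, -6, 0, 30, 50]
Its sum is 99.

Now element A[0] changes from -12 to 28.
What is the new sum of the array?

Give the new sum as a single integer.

Answer: 139

Derivation:
Old value at index 0: -12
New value at index 0: 28
Delta = 28 - -12 = 40
New sum = old_sum + delta = 99 + (40) = 139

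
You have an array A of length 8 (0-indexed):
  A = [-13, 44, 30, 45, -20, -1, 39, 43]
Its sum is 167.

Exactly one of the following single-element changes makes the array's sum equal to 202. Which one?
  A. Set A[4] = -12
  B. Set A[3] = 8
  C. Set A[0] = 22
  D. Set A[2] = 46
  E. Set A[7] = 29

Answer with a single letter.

Option A: A[4] -20->-12, delta=8, new_sum=167+(8)=175
Option B: A[3] 45->8, delta=-37, new_sum=167+(-37)=130
Option C: A[0] -13->22, delta=35, new_sum=167+(35)=202 <-- matches target
Option D: A[2] 30->46, delta=16, new_sum=167+(16)=183
Option E: A[7] 43->29, delta=-14, new_sum=167+(-14)=153

Answer: C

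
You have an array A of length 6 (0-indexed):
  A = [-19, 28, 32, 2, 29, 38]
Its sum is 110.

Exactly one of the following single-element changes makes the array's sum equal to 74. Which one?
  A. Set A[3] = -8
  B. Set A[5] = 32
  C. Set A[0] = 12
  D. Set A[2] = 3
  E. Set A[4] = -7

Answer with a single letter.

Answer: E

Derivation:
Option A: A[3] 2->-8, delta=-10, new_sum=110+(-10)=100
Option B: A[5] 38->32, delta=-6, new_sum=110+(-6)=104
Option C: A[0] -19->12, delta=31, new_sum=110+(31)=141
Option D: A[2] 32->3, delta=-29, new_sum=110+(-29)=81
Option E: A[4] 29->-7, delta=-36, new_sum=110+(-36)=74 <-- matches target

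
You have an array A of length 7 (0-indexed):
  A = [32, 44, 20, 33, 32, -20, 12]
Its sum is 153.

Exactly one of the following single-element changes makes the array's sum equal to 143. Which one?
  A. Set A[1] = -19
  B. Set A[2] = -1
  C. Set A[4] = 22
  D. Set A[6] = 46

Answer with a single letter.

Option A: A[1] 44->-19, delta=-63, new_sum=153+(-63)=90
Option B: A[2] 20->-1, delta=-21, new_sum=153+(-21)=132
Option C: A[4] 32->22, delta=-10, new_sum=153+(-10)=143 <-- matches target
Option D: A[6] 12->46, delta=34, new_sum=153+(34)=187

Answer: C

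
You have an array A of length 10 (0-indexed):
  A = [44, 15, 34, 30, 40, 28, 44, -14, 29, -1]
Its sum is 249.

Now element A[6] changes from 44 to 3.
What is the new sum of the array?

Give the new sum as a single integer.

Old value at index 6: 44
New value at index 6: 3
Delta = 3 - 44 = -41
New sum = old_sum + delta = 249 + (-41) = 208

Answer: 208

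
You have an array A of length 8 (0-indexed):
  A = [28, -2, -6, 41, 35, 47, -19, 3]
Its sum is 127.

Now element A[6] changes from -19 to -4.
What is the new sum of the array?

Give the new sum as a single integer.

Old value at index 6: -19
New value at index 6: -4
Delta = -4 - -19 = 15
New sum = old_sum + delta = 127 + (15) = 142

Answer: 142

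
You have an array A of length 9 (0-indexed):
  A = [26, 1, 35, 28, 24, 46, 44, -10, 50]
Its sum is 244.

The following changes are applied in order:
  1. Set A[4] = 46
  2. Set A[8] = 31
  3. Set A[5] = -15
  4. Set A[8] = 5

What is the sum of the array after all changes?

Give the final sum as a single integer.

Answer: 160

Derivation:
Initial sum: 244
Change 1: A[4] 24 -> 46, delta = 22, sum = 266
Change 2: A[8] 50 -> 31, delta = -19, sum = 247
Change 3: A[5] 46 -> -15, delta = -61, sum = 186
Change 4: A[8] 31 -> 5, delta = -26, sum = 160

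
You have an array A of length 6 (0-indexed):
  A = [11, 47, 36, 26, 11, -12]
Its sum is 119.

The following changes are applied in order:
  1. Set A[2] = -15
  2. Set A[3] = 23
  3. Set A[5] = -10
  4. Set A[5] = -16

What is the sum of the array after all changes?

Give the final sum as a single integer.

Answer: 61

Derivation:
Initial sum: 119
Change 1: A[2] 36 -> -15, delta = -51, sum = 68
Change 2: A[3] 26 -> 23, delta = -3, sum = 65
Change 3: A[5] -12 -> -10, delta = 2, sum = 67
Change 4: A[5] -10 -> -16, delta = -6, sum = 61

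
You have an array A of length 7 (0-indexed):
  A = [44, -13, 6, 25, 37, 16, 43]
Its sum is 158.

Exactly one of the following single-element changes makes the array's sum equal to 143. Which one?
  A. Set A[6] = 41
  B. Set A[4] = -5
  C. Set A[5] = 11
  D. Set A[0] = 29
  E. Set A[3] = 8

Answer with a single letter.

Option A: A[6] 43->41, delta=-2, new_sum=158+(-2)=156
Option B: A[4] 37->-5, delta=-42, new_sum=158+(-42)=116
Option C: A[5] 16->11, delta=-5, new_sum=158+(-5)=153
Option D: A[0] 44->29, delta=-15, new_sum=158+(-15)=143 <-- matches target
Option E: A[3] 25->8, delta=-17, new_sum=158+(-17)=141

Answer: D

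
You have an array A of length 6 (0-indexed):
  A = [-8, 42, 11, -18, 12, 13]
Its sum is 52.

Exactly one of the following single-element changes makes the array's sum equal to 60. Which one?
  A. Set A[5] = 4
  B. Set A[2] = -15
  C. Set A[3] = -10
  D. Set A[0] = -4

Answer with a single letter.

Answer: C

Derivation:
Option A: A[5] 13->4, delta=-9, new_sum=52+(-9)=43
Option B: A[2] 11->-15, delta=-26, new_sum=52+(-26)=26
Option C: A[3] -18->-10, delta=8, new_sum=52+(8)=60 <-- matches target
Option D: A[0] -8->-4, delta=4, new_sum=52+(4)=56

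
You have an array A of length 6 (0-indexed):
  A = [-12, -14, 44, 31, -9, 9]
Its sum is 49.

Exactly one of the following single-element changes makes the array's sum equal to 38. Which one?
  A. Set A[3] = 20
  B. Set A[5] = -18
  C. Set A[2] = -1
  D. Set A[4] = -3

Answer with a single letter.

Option A: A[3] 31->20, delta=-11, new_sum=49+(-11)=38 <-- matches target
Option B: A[5] 9->-18, delta=-27, new_sum=49+(-27)=22
Option C: A[2] 44->-1, delta=-45, new_sum=49+(-45)=4
Option D: A[4] -9->-3, delta=6, new_sum=49+(6)=55

Answer: A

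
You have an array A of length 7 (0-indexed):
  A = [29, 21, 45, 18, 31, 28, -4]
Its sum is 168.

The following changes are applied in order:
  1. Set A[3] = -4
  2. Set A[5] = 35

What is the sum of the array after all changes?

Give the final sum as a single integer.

Answer: 153

Derivation:
Initial sum: 168
Change 1: A[3] 18 -> -4, delta = -22, sum = 146
Change 2: A[5] 28 -> 35, delta = 7, sum = 153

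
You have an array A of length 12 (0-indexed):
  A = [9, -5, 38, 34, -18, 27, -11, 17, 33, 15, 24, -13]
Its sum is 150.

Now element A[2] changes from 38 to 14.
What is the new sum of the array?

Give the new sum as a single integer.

Old value at index 2: 38
New value at index 2: 14
Delta = 14 - 38 = -24
New sum = old_sum + delta = 150 + (-24) = 126

Answer: 126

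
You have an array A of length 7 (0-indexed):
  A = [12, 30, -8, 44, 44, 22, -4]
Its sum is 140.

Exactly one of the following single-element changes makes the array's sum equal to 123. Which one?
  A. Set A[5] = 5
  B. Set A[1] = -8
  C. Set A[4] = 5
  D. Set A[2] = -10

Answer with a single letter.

Answer: A

Derivation:
Option A: A[5] 22->5, delta=-17, new_sum=140+(-17)=123 <-- matches target
Option B: A[1] 30->-8, delta=-38, new_sum=140+(-38)=102
Option C: A[4] 44->5, delta=-39, new_sum=140+(-39)=101
Option D: A[2] -8->-10, delta=-2, new_sum=140+(-2)=138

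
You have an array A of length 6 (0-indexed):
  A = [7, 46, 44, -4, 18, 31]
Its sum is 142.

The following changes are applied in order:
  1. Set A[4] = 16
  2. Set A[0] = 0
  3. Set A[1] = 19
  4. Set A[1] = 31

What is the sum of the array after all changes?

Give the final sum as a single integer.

Initial sum: 142
Change 1: A[4] 18 -> 16, delta = -2, sum = 140
Change 2: A[0] 7 -> 0, delta = -7, sum = 133
Change 3: A[1] 46 -> 19, delta = -27, sum = 106
Change 4: A[1] 19 -> 31, delta = 12, sum = 118

Answer: 118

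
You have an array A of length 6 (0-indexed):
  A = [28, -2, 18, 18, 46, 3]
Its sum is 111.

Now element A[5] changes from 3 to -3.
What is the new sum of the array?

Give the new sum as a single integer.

Answer: 105

Derivation:
Old value at index 5: 3
New value at index 5: -3
Delta = -3 - 3 = -6
New sum = old_sum + delta = 111 + (-6) = 105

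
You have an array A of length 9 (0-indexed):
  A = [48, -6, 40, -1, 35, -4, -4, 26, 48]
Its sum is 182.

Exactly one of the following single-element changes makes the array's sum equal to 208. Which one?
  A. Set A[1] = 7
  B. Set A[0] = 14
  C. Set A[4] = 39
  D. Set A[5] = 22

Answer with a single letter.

Answer: D

Derivation:
Option A: A[1] -6->7, delta=13, new_sum=182+(13)=195
Option B: A[0] 48->14, delta=-34, new_sum=182+(-34)=148
Option C: A[4] 35->39, delta=4, new_sum=182+(4)=186
Option D: A[5] -4->22, delta=26, new_sum=182+(26)=208 <-- matches target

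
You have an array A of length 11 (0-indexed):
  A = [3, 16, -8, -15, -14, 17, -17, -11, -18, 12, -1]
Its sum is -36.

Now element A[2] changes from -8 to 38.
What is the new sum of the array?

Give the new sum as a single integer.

Answer: 10

Derivation:
Old value at index 2: -8
New value at index 2: 38
Delta = 38 - -8 = 46
New sum = old_sum + delta = -36 + (46) = 10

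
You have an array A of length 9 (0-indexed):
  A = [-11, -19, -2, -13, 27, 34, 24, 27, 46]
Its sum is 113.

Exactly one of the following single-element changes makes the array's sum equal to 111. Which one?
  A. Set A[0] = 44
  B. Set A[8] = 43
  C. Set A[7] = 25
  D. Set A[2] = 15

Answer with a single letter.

Option A: A[0] -11->44, delta=55, new_sum=113+(55)=168
Option B: A[8] 46->43, delta=-3, new_sum=113+(-3)=110
Option C: A[7] 27->25, delta=-2, new_sum=113+(-2)=111 <-- matches target
Option D: A[2] -2->15, delta=17, new_sum=113+(17)=130

Answer: C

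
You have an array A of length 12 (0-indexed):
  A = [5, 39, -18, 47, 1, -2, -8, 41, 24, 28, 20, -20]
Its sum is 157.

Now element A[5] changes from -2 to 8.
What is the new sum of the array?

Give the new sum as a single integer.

Answer: 167

Derivation:
Old value at index 5: -2
New value at index 5: 8
Delta = 8 - -2 = 10
New sum = old_sum + delta = 157 + (10) = 167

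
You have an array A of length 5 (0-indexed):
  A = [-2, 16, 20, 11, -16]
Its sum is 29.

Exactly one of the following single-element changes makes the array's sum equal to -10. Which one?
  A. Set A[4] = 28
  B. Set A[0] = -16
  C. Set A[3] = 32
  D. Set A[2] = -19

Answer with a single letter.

Answer: D

Derivation:
Option A: A[4] -16->28, delta=44, new_sum=29+(44)=73
Option B: A[0] -2->-16, delta=-14, new_sum=29+(-14)=15
Option C: A[3] 11->32, delta=21, new_sum=29+(21)=50
Option D: A[2] 20->-19, delta=-39, new_sum=29+(-39)=-10 <-- matches target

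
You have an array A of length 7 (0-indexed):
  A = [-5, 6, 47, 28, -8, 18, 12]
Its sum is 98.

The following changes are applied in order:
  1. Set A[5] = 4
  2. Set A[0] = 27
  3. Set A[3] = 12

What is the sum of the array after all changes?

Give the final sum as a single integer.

Answer: 100

Derivation:
Initial sum: 98
Change 1: A[5] 18 -> 4, delta = -14, sum = 84
Change 2: A[0] -5 -> 27, delta = 32, sum = 116
Change 3: A[3] 28 -> 12, delta = -16, sum = 100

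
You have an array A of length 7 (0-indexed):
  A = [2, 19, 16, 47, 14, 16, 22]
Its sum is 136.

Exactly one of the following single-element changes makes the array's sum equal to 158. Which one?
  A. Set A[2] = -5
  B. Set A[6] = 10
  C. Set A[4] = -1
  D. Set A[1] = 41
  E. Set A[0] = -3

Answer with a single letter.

Answer: D

Derivation:
Option A: A[2] 16->-5, delta=-21, new_sum=136+(-21)=115
Option B: A[6] 22->10, delta=-12, new_sum=136+(-12)=124
Option C: A[4] 14->-1, delta=-15, new_sum=136+(-15)=121
Option D: A[1] 19->41, delta=22, new_sum=136+(22)=158 <-- matches target
Option E: A[0] 2->-3, delta=-5, new_sum=136+(-5)=131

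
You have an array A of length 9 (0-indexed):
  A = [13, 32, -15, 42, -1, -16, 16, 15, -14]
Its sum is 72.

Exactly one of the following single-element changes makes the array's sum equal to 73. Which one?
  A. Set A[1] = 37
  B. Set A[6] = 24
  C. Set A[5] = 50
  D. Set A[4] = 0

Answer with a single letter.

Option A: A[1] 32->37, delta=5, new_sum=72+(5)=77
Option B: A[6] 16->24, delta=8, new_sum=72+(8)=80
Option C: A[5] -16->50, delta=66, new_sum=72+(66)=138
Option D: A[4] -1->0, delta=1, new_sum=72+(1)=73 <-- matches target

Answer: D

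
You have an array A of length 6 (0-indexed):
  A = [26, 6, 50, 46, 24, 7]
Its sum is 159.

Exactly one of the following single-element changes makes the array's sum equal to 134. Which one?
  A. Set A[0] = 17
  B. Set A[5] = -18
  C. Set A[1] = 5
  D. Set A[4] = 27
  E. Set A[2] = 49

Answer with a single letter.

Option A: A[0] 26->17, delta=-9, new_sum=159+(-9)=150
Option B: A[5] 7->-18, delta=-25, new_sum=159+(-25)=134 <-- matches target
Option C: A[1] 6->5, delta=-1, new_sum=159+(-1)=158
Option D: A[4] 24->27, delta=3, new_sum=159+(3)=162
Option E: A[2] 50->49, delta=-1, new_sum=159+(-1)=158

Answer: B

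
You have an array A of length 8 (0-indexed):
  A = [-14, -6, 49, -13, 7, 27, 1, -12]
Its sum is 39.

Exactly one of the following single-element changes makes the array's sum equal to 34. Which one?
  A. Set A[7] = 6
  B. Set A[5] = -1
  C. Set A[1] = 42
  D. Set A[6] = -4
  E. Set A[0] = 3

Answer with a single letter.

Option A: A[7] -12->6, delta=18, new_sum=39+(18)=57
Option B: A[5] 27->-1, delta=-28, new_sum=39+(-28)=11
Option C: A[1] -6->42, delta=48, new_sum=39+(48)=87
Option D: A[6] 1->-4, delta=-5, new_sum=39+(-5)=34 <-- matches target
Option E: A[0] -14->3, delta=17, new_sum=39+(17)=56

Answer: D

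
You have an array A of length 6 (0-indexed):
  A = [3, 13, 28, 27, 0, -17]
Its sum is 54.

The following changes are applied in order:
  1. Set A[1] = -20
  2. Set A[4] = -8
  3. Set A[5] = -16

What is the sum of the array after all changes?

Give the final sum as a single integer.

Answer: 14

Derivation:
Initial sum: 54
Change 1: A[1] 13 -> -20, delta = -33, sum = 21
Change 2: A[4] 0 -> -8, delta = -8, sum = 13
Change 3: A[5] -17 -> -16, delta = 1, sum = 14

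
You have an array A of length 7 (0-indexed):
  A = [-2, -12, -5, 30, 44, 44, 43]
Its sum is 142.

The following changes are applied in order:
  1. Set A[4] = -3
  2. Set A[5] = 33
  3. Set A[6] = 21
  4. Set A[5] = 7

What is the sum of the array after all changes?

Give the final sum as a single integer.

Answer: 36

Derivation:
Initial sum: 142
Change 1: A[4] 44 -> -3, delta = -47, sum = 95
Change 2: A[5] 44 -> 33, delta = -11, sum = 84
Change 3: A[6] 43 -> 21, delta = -22, sum = 62
Change 4: A[5] 33 -> 7, delta = -26, sum = 36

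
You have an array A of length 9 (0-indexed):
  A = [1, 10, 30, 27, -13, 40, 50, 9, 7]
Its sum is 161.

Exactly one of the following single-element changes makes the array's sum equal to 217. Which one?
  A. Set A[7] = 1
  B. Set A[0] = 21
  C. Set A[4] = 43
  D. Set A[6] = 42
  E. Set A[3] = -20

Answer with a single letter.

Answer: C

Derivation:
Option A: A[7] 9->1, delta=-8, new_sum=161+(-8)=153
Option B: A[0] 1->21, delta=20, new_sum=161+(20)=181
Option C: A[4] -13->43, delta=56, new_sum=161+(56)=217 <-- matches target
Option D: A[6] 50->42, delta=-8, new_sum=161+(-8)=153
Option E: A[3] 27->-20, delta=-47, new_sum=161+(-47)=114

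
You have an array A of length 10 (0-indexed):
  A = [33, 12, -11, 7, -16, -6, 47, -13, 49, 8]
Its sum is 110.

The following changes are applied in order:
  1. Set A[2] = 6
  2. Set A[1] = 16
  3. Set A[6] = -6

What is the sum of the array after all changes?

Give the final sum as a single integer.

Answer: 78

Derivation:
Initial sum: 110
Change 1: A[2] -11 -> 6, delta = 17, sum = 127
Change 2: A[1] 12 -> 16, delta = 4, sum = 131
Change 3: A[6] 47 -> -6, delta = -53, sum = 78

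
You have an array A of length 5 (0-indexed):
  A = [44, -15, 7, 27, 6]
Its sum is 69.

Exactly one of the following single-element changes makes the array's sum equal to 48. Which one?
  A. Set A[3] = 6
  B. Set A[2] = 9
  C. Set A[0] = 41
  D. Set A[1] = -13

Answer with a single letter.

Answer: A

Derivation:
Option A: A[3] 27->6, delta=-21, new_sum=69+(-21)=48 <-- matches target
Option B: A[2] 7->9, delta=2, new_sum=69+(2)=71
Option C: A[0] 44->41, delta=-3, new_sum=69+(-3)=66
Option D: A[1] -15->-13, delta=2, new_sum=69+(2)=71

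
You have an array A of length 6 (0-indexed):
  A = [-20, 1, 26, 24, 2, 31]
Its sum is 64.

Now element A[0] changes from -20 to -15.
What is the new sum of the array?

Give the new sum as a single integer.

Answer: 69

Derivation:
Old value at index 0: -20
New value at index 0: -15
Delta = -15 - -20 = 5
New sum = old_sum + delta = 64 + (5) = 69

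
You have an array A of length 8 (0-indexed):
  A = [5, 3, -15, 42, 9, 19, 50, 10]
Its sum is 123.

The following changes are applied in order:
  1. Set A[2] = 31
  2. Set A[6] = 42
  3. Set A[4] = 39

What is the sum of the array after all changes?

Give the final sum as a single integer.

Answer: 191

Derivation:
Initial sum: 123
Change 1: A[2] -15 -> 31, delta = 46, sum = 169
Change 2: A[6] 50 -> 42, delta = -8, sum = 161
Change 3: A[4] 9 -> 39, delta = 30, sum = 191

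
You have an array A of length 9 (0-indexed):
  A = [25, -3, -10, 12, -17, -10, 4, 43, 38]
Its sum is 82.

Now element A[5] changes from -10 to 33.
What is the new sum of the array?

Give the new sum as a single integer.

Answer: 125

Derivation:
Old value at index 5: -10
New value at index 5: 33
Delta = 33 - -10 = 43
New sum = old_sum + delta = 82 + (43) = 125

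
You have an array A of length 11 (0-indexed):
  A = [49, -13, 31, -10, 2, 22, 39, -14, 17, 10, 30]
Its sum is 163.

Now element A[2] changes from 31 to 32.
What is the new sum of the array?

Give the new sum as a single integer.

Answer: 164

Derivation:
Old value at index 2: 31
New value at index 2: 32
Delta = 32 - 31 = 1
New sum = old_sum + delta = 163 + (1) = 164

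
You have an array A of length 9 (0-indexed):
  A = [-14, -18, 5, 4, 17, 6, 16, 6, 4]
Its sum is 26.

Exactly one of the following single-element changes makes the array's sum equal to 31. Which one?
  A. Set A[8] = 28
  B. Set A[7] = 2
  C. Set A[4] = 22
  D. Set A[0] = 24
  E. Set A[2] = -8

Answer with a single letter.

Answer: C

Derivation:
Option A: A[8] 4->28, delta=24, new_sum=26+(24)=50
Option B: A[7] 6->2, delta=-4, new_sum=26+(-4)=22
Option C: A[4] 17->22, delta=5, new_sum=26+(5)=31 <-- matches target
Option D: A[0] -14->24, delta=38, new_sum=26+(38)=64
Option E: A[2] 5->-8, delta=-13, new_sum=26+(-13)=13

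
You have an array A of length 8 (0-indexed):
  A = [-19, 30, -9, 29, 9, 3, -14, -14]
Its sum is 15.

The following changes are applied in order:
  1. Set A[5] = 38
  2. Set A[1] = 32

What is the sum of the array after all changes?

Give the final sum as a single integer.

Initial sum: 15
Change 1: A[5] 3 -> 38, delta = 35, sum = 50
Change 2: A[1] 30 -> 32, delta = 2, sum = 52

Answer: 52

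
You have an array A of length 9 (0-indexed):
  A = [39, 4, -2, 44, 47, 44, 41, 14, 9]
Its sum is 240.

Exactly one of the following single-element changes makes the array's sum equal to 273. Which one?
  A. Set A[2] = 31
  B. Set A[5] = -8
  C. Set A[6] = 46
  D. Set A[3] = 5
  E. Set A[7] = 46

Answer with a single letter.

Option A: A[2] -2->31, delta=33, new_sum=240+(33)=273 <-- matches target
Option B: A[5] 44->-8, delta=-52, new_sum=240+(-52)=188
Option C: A[6] 41->46, delta=5, new_sum=240+(5)=245
Option D: A[3] 44->5, delta=-39, new_sum=240+(-39)=201
Option E: A[7] 14->46, delta=32, new_sum=240+(32)=272

Answer: A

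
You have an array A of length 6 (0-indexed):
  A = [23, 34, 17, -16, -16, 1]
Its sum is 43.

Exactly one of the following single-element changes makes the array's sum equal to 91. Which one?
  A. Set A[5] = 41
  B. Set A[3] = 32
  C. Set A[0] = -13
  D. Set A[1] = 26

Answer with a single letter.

Answer: B

Derivation:
Option A: A[5] 1->41, delta=40, new_sum=43+(40)=83
Option B: A[3] -16->32, delta=48, new_sum=43+(48)=91 <-- matches target
Option C: A[0] 23->-13, delta=-36, new_sum=43+(-36)=7
Option D: A[1] 34->26, delta=-8, new_sum=43+(-8)=35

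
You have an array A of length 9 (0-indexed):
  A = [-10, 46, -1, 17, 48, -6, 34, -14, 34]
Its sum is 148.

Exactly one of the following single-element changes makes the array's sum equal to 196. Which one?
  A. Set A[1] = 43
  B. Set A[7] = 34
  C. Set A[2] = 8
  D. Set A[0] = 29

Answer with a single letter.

Answer: B

Derivation:
Option A: A[1] 46->43, delta=-3, new_sum=148+(-3)=145
Option B: A[7] -14->34, delta=48, new_sum=148+(48)=196 <-- matches target
Option C: A[2] -1->8, delta=9, new_sum=148+(9)=157
Option D: A[0] -10->29, delta=39, new_sum=148+(39)=187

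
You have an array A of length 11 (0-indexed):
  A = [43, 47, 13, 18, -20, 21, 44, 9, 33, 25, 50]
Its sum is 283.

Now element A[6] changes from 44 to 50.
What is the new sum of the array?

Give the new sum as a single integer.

Answer: 289

Derivation:
Old value at index 6: 44
New value at index 6: 50
Delta = 50 - 44 = 6
New sum = old_sum + delta = 283 + (6) = 289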